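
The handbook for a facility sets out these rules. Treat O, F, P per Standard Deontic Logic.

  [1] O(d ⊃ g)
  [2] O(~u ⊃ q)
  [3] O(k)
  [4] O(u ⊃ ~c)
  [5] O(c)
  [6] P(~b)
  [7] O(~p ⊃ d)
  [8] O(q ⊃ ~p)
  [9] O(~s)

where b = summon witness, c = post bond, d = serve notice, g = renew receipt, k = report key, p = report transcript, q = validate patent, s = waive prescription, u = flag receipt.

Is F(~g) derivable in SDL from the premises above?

Yes

Premise 5 gives O(c).
The contrapositive of premise 4 (O(u ⊃ ~c)) is O(c ⊃ ~u), and O(c) is already established, so O(~u).
With premise 2, O(~u ⊃ q), the K-axiom yields O(q).
Applying K to premise 8 (O(q ⊃ ~p)) and O(q) yields O(~p).
Applying K to premise 7 (O(~p ⊃ d)) and O(~p) yields O(d).
With premise 1, O(d ⊃ g), the K-axiom yields O(g).
Premises 3, 6, 9 do not contribute to this derivation.
So O(g) holds, i.e. F(~g). The claim follows.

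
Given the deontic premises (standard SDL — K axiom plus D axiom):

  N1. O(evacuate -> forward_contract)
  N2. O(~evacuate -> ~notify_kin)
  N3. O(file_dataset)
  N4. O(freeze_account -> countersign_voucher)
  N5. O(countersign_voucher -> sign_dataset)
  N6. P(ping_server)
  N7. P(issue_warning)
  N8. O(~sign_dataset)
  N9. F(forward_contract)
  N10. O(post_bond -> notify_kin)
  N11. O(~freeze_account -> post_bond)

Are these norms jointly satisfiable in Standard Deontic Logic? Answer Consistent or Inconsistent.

Inconsistent

Premise 9, F(forward_contract), is equivalent to O(~forward_contract).
The contrapositive of premise 1 (O(evacuate -> forward_contract)) is O(~forward_contract -> ~evacuate), and O(~forward_contract) is already established, so O(~evacuate).
Premise 2 is O(~evacuate -> ~notify_kin); since O(~evacuate), deontic closure gives O(~notify_kin).
The contrapositive of premise 10 (O(post_bond -> notify_kin)) is O(~notify_kin -> ~post_bond), and O(~notify_kin) is already established, so O(~post_bond).
Premise 11 is O(~freeze_account -> post_bond); contrapositively O(~post_bond -> freeze_account). Since O(~post_bond) holds, K gives O(freeze_account).
Applying K to premise 4 (O(freeze_account -> countersign_voucher)) and O(freeze_account) yields O(countersign_voucher).
Premise 5 is O(countersign_voucher -> sign_dataset); since O(countersign_voucher), deontic closure gives O(sign_dataset).
But premise 8 directly asserts O(~sign_dataset).
We now have both O(sign_dataset) and O(~sign_dataset) — sign_dataset is simultaneously obligatory and forbidden, violating the D-axiom.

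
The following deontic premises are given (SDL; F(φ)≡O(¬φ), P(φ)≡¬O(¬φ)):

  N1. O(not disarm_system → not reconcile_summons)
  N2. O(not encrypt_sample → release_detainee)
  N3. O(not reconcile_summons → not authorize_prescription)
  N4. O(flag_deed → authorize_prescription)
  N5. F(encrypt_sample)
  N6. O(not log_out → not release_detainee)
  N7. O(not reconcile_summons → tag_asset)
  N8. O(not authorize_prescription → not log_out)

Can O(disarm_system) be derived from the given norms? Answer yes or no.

Premise 5 is F(encrypt_sample), i.e. O(not encrypt_sample).
From O(not encrypt_sample) and premise 2, O(not encrypt_sample → release_detainee), we obtain O(release_detainee).
The contrapositive of premise 6 (O(not log_out → not release_detainee)) is O(release_detainee → log_out), and O(release_detainee) is already established, so O(log_out).
The contrapositive of premise 8 (O(not authorize_prescription → not log_out)) is O(log_out → authorize_prescription), and O(log_out) is already established, so O(authorize_prescription).
Premise 3, O(not reconcile_summons → not authorize_prescription), contraposes to O(authorize_prescription → reconcile_summons); with O(authorize_prescription) we get O(reconcile_summons).
The contrapositive of premise 1 (O(not disarm_system → not reconcile_summons)) is O(reconcile_summons → disarm_system), and O(reconcile_summons) is already established, so O(disarm_system).
Premises 4, 7 do not contribute to this derivation.
So O(disarm_system) follows.

Yes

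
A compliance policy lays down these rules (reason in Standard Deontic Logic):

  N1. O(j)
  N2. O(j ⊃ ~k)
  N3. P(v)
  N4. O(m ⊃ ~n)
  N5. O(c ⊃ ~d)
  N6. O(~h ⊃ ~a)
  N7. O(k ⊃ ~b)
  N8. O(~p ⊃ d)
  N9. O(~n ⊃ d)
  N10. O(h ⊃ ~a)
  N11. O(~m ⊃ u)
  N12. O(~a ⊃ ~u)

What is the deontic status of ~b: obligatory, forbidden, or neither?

Premise 7 is O(k ⊃ ~b), but O(k) is not derivable from the premises, so it does not yield O(~b).
No premise or chain of K-axiom applications forces O(~b), and none forces O(b). So ~b is neither obligatory nor forbidden under these norms.

Neither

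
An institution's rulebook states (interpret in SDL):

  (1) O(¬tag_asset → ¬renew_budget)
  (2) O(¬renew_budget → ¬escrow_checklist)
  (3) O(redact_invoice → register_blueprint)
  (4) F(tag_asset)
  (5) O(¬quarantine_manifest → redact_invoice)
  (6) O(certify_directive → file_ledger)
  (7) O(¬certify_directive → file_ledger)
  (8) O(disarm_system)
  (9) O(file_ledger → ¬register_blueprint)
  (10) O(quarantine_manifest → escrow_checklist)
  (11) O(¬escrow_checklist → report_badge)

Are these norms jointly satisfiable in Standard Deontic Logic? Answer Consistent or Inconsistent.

Inconsistent

Premises 6 and 7 cover both cases: O(certify_directive → file_ledger) and O(¬certify_directive → file_ledger). Since certify_directive ∨ ¬certify_directive is a tautology, O(file_ledger) follows.
From O(file_ledger) and premise 9, O(file_ledger → ¬register_blueprint), we obtain O(¬register_blueprint).
Premise 3 is O(redact_invoice → register_blueprint); contrapositively O(¬register_blueprint → ¬redact_invoice). Since O(¬register_blueprint) holds, K gives O(¬redact_invoice).
Premise 5 is O(¬quarantine_manifest → redact_invoice); contrapositively O(¬redact_invoice → quarantine_manifest). Since O(¬redact_invoice) holds, K gives O(quarantine_manifest).
Premise 10 is O(quarantine_manifest → escrow_checklist); since O(quarantine_manifest), deontic closure gives O(escrow_checklist).
Premise 2, O(¬renew_budget → ¬escrow_checklist), contraposes to O(escrow_checklist → renew_budget); with O(escrow_checklist) we get O(renew_budget).
Premise 1, O(¬tag_asset → ¬renew_budget), contraposes to O(renew_budget → tag_asset); with O(renew_budget) we get O(tag_asset).
Yet premise 4 is F(tag_asset), i.e. O(¬tag_asset).
We now have both O(tag_asset) and O(¬tag_asset) — tag_asset is simultaneously obligatory and forbidden, violating the D-axiom.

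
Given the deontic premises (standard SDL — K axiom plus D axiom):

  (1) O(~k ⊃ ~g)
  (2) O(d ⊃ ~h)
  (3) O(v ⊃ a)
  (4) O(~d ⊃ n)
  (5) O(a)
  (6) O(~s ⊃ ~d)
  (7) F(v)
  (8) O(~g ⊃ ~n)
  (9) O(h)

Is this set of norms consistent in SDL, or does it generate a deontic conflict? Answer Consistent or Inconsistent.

Consistent

Premise 3 is O(v ⊃ a); even if O(a) held, inferring O(v) would be affirming the consequent — invalid.
So O(v) is not derivable, and the apparent clash with O(~v) does not arise.
A world satisfying every obligation exists (e.g. a=true, d=false, g=true, h=true, k=true, n=true, s=false, v=false); no atom is both obligatory and forbidden, so the set is consistent.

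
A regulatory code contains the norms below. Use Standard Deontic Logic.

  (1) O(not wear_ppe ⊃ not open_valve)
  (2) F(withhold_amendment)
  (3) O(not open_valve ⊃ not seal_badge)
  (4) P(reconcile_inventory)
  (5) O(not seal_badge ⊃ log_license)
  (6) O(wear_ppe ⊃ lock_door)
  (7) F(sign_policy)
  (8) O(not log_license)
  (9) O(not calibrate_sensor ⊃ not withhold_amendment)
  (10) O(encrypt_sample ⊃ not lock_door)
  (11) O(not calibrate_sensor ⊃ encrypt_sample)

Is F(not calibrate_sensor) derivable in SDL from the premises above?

Yes

Premise 8 gives O(not log_license).
Premise 5 is O(not seal_badge ⊃ log_license); contrapositively O(not log_license ⊃ seal_badge). Since O(not log_license) holds, K gives O(seal_badge).
Premise 3, O(not open_valve ⊃ not seal_badge), contraposes to O(seal_badge ⊃ open_valve); with O(seal_badge) we get O(open_valve).
Premise 1 is O(not wear_ppe ⊃ not open_valve); contrapositively O(open_valve ⊃ wear_ppe). Since O(open_valve) holds, K gives O(wear_ppe).
With premise 6, O(wear_ppe ⊃ lock_door), the K-axiom yields O(lock_door).
Premise 10, O(encrypt_sample ⊃ not lock_door), contraposes to O(lock_door ⊃ not encrypt_sample); with O(lock_door) we get O(not encrypt_sample).
Premise 11, O(not calibrate_sensor ⊃ encrypt_sample), contraposes to O(not encrypt_sample ⊃ calibrate_sensor); with O(not encrypt_sample) we get O(calibrate_sensor).
Premises 2, 4, 7, 9 do not contribute to this derivation.
So O(calibrate_sensor) holds, i.e. F(not calibrate_sensor). The claim follows.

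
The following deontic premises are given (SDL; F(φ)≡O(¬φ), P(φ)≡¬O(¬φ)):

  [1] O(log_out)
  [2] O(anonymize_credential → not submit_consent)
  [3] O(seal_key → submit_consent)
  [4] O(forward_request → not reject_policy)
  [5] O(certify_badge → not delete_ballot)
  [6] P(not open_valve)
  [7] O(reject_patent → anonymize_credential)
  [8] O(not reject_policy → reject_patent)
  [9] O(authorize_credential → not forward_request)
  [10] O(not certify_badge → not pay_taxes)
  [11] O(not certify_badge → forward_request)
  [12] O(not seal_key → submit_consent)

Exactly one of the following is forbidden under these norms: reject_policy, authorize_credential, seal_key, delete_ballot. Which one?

Premises 12 and 3 cover both cases: O(not seal_key → submit_consent) and O(seal_key → submit_consent). Since not seal_key ∨ seal_key is a tautology, O(submit_consent) follows.
The contrapositive of premise 2 (O(anonymize_credential → not submit_consent)) is O(submit_consent → not anonymize_credential), and O(submit_consent) is already established, so O(not anonymize_credential).
Premise 7, O(reject_patent → anonymize_credential), contraposes to O(not anonymize_credential → not reject_patent); with O(not anonymize_credential) we get O(not reject_patent).
Premise 8, O(not reject_policy → reject_patent), contraposes to O(not reject_patent → reject_policy); with O(not reject_patent) we get O(reject_policy).
Premise 4 is O(forward_request → not reject_policy); contrapositively O(reject_policy → not forward_request). Since O(reject_policy) holds, K gives O(not forward_request).
Premise 11, O(not certify_badge → forward_request), contraposes to O(not forward_request → certify_badge); with O(not forward_request) we get O(certify_badge).
Applying K to premise 5 (O(certify_badge → not delete_ballot)) and O(certify_badge) yields O(not delete_ballot).
So O(not delete_ballot) holds, i.e. delete_ballot is forbidden. None of the other listed options is forbidden under the premises.

delete_ballot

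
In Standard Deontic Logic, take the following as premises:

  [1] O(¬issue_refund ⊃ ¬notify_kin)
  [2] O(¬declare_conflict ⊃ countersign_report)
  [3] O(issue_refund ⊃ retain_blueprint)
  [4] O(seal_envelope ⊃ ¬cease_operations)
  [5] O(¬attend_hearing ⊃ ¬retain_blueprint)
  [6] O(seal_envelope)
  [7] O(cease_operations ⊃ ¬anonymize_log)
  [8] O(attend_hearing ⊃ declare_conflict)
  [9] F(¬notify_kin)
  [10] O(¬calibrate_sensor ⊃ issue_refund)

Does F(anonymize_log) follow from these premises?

Premise 7 is O(cease_operations ⊃ ¬anonymize_log), but O(cease_operations) is not derivable from the premises, so it does not yield O(¬anonymize_log).
No other premise forces O(¬anonymize_log). An ideal world satisfying every premise can still have anonymize_log true, so F(anonymize_log) is not derivable.

No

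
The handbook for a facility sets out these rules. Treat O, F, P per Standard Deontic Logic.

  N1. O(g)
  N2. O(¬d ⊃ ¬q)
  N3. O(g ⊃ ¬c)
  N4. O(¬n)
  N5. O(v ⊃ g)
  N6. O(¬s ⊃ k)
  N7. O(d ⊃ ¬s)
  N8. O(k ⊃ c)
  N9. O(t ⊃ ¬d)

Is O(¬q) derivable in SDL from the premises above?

Yes

Premise 1 gives O(g).
From O(g) and premise 3, O(g ⊃ ¬c), we obtain O(¬c).
Premise 8 is O(k ⊃ c); contrapositively O(¬c ⊃ ¬k). Since O(¬c) holds, K gives O(¬k).
Premise 6, O(¬s ⊃ k), contraposes to O(¬k ⊃ s); with O(¬k) we get O(s).
Premise 7, O(d ⊃ ¬s), contraposes to O(s ⊃ ¬d); with O(s) we get O(¬d).
Applying K to premise 2 (O(¬d ⊃ ¬q)) and O(¬d) yields O(¬q).
Premises 4, 5, 9 do not contribute to this derivation.
So O(¬q) follows.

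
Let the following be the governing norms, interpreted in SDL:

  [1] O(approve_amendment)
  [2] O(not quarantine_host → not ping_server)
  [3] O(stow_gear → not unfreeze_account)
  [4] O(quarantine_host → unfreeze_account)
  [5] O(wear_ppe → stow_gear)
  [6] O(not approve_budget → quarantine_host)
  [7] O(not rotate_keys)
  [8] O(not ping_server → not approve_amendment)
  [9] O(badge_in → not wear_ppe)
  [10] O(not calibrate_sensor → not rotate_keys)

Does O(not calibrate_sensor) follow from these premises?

No

Premise 10 is O(not calibrate_sensor → not rotate_keys); even if O(not rotate_keys) held, inferring O(not calibrate_sensor) would be affirming the consequent — invalid.
No other premise forces O(not calibrate_sensor). An ideal world satisfying every premise can still have not calibrate_sensor false, so O(not calibrate_sensor) is not derivable.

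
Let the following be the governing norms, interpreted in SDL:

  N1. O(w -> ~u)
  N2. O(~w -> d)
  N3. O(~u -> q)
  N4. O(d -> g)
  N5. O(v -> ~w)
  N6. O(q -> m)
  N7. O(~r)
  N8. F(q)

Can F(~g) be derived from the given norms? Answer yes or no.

Yes

Premise 8 is F(q), i.e. O(~q).
Premise 3 is O(~u -> q); contrapositively O(~q -> u). Since O(~q) holds, K gives O(u).
Premise 1, O(w -> ~u), contraposes to O(u -> ~w); with O(u) we get O(~w).
Applying K to premise 2 (O(~w -> d)) and O(~w) yields O(d).
From O(d) and premise 4, O(d -> g), we obtain O(g).
Premises 5, 6, 7 do not contribute to this derivation.
So O(g) holds, i.e. F(~g). The claim follows.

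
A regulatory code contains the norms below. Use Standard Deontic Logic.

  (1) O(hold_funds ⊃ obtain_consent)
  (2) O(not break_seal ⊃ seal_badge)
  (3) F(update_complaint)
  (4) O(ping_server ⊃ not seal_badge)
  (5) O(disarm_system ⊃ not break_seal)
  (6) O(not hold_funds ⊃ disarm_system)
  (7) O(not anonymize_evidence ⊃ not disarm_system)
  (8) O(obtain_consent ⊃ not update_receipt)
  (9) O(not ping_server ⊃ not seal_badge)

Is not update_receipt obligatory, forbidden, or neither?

By case analysis on not ping_server: premise 9 gives O(not ping_server ⊃ not seal_badge) and premise 4 gives O(ping_server ⊃ not seal_badge), so O(not seal_badge) either way.
Premise 2 is O(not break_seal ⊃ seal_badge); contrapositively O(not seal_badge ⊃ break_seal). Since O(not seal_badge) holds, K gives O(break_seal).
Premise 5, O(disarm_system ⊃ not break_seal), contraposes to O(break_seal ⊃ not disarm_system); with O(break_seal) we get O(not disarm_system).
Premise 6, O(not hold_funds ⊃ disarm_system), contraposes to O(not disarm_system ⊃ hold_funds); with O(not disarm_system) we get O(hold_funds).
With premise 1, O(hold_funds ⊃ obtain_consent), the K-axiom yields O(obtain_consent).
Premise 8 is O(obtain_consent ⊃ not update_receipt); since O(obtain_consent), deontic closure gives O(not update_receipt).
Premises 3, 7 do not contribute to this derivation.
Hence not update_receipt is obligatory.

Obligatory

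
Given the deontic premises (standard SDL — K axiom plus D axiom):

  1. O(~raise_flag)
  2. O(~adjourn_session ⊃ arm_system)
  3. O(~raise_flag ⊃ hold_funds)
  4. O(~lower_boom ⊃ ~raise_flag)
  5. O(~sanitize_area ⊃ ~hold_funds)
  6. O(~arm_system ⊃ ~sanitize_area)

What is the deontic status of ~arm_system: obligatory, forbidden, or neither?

Forbidden

Premise 1 gives O(~raise_flag).
Premise 3 is O(~raise_flag ⊃ hold_funds); since O(~raise_flag), deontic closure gives O(hold_funds).
The contrapositive of premise 5 (O(~sanitize_area ⊃ ~hold_funds)) is O(hold_funds ⊃ sanitize_area), and O(hold_funds) is already established, so O(sanitize_area).
Premise 6, O(~arm_system ⊃ ~sanitize_area), contraposes to O(sanitize_area ⊃ arm_system); with O(sanitize_area) we get O(arm_system).
Premises 2, 4 do not contribute to this derivation.
Thus O(arm_system), which is F(~arm_system): ~arm_system is forbidden.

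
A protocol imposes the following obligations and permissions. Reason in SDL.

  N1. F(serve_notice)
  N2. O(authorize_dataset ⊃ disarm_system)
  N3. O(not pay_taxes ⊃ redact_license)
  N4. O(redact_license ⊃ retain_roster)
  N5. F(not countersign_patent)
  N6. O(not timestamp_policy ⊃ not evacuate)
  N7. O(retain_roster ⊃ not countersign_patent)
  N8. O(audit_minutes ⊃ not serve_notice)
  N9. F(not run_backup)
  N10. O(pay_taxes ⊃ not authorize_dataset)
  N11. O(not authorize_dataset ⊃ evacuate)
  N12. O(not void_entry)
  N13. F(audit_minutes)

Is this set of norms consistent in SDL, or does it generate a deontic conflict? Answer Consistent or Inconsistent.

Premise 8 is O(audit_minutes ⊃ not serve_notice); even if O(not serve_notice) held, inferring O(audit_minutes) would be affirming the consequent — invalid.
So O(audit_minutes) is not derivable, and the apparent clash with O(not audit_minutes) does not arise.
A world satisfying every obligation exists (e.g. audit_minutes=false, authorize_dataset=false, countersign_patent=true, disarm_system=false, evacuate=true, pay_taxes=true, redact_license=false, retain_roster=false, run_backup=true, serve_notice=false, timestamp_policy=true, void_entry=false); no atom is both obligatory and forbidden, so the set is consistent.

Consistent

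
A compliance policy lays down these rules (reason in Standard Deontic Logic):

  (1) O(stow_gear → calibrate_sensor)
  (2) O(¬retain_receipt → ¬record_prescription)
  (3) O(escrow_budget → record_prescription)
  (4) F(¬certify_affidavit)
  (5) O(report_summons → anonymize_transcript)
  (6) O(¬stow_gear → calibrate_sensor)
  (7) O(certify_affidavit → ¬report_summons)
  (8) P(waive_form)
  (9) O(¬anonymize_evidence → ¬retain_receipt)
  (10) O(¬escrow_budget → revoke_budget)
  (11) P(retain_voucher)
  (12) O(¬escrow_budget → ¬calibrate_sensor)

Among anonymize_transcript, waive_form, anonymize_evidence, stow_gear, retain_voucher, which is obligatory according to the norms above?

Premises 1 and 6 cover both cases: O(stow_gear → calibrate_sensor) and O(¬stow_gear → calibrate_sensor). Since stow_gear ∨ ¬stow_gear is a tautology, O(calibrate_sensor) follows.
Premise 12, O(¬escrow_budget → ¬calibrate_sensor), contraposes to O(calibrate_sensor → escrow_budget); with O(calibrate_sensor) we get O(escrow_budget).
From O(escrow_budget) and premise 3, O(escrow_budget → record_prescription), we obtain O(record_prescription).
The contrapositive of premise 2 (O(¬retain_receipt → ¬record_prescription)) is O(record_prescription → retain_receipt), and O(record_prescription) is already established, so O(retain_receipt).
Premise 9, O(¬anonymize_evidence → ¬retain_receipt), contraposes to O(retain_receipt → anonymize_evidence); with O(retain_receipt) we get O(anonymize_evidence).
So O(anonymize_evidence) holds — anonymize_evidence is obligatory. None of the other listed options is made obligatory by any chain of premises.

anonymize_evidence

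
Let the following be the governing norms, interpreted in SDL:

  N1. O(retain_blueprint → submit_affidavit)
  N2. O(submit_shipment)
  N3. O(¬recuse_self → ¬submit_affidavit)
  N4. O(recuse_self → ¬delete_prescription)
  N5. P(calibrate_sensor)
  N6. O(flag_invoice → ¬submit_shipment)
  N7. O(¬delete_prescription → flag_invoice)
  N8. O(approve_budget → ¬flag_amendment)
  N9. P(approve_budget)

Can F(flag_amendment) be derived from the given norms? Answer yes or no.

Premise 8 is O(approve_budget → ¬flag_amendment), but O(approve_budget) is not derivable from the premises (the permission P(approve_budget) asserts only ¬O(¬approve_budget), not O(approve_budget)), so it does not yield O(¬flag_amendment).
No other premise forces O(¬flag_amendment). An ideal world satisfying every premise can still have flag_amendment true, so F(flag_amendment) is not derivable.

No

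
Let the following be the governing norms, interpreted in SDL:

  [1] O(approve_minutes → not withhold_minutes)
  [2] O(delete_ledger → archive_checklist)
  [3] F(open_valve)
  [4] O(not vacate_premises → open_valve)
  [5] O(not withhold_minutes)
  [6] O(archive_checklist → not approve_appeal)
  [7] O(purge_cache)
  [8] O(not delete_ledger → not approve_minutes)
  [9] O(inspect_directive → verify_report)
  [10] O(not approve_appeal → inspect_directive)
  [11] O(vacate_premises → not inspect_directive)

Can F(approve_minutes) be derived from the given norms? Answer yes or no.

Premise 3, F(open_valve), is equivalent to O(not open_valve).
Premise 4, O(not vacate_premises → open_valve), contraposes to O(not open_valve → vacate_premises); with O(not open_valve) we get O(vacate_premises).
With premise 11, O(vacate_premises → not inspect_directive), the K-axiom yields O(not inspect_directive).
Premise 10 is O(not approve_appeal → inspect_directive); contrapositively O(not inspect_directive → approve_appeal). Since O(not inspect_directive) holds, K gives O(approve_appeal).
The contrapositive of premise 6 (O(archive_checklist → not approve_appeal)) is O(approve_appeal → not archive_checklist), and O(approve_appeal) is already established, so O(not archive_checklist).
Premise 2 is O(delete_ledger → archive_checklist); contrapositively O(not archive_checklist → not delete_ledger). Since O(not archive_checklist) holds, K gives O(not delete_ledger).
With premise 8, O(not delete_ledger → not approve_minutes), the K-axiom yields O(not approve_minutes).
Premises 1, 5, 7, 9 do not contribute to this derivation.
So O(not approve_minutes) holds, i.e. F(approve_minutes). The claim follows.

Yes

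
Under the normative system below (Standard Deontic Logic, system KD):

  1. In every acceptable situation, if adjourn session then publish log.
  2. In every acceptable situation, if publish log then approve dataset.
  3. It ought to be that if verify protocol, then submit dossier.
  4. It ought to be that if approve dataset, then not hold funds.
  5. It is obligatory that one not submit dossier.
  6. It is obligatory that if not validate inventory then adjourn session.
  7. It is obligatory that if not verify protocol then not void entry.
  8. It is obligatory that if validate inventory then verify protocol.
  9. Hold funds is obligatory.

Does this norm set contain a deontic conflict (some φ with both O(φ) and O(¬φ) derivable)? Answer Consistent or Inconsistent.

Inconsistent

Premise 9 gives O(hold_funds).
The contrapositive of premise 4 (O(approve_dataset → ¬hold_funds)) is O(hold_funds → ¬approve_dataset), and O(hold_funds) is already established, so O(¬approve_dataset).
Premise 2, O(publish_log → approve_dataset), contraposes to O(¬approve_dataset → ¬publish_log); with O(¬approve_dataset) we get O(¬publish_log).
Premise 1 is O(adjourn_session → publish_log); contrapositively O(¬publish_log → ¬adjourn_session). Since O(¬publish_log) holds, K gives O(¬adjourn_session).
Premise 6, O(¬validate_inventory → adjourn_session), contraposes to O(¬adjourn_session → validate_inventory); with O(¬adjourn_session) we get O(validate_inventory).
Applying K to premise 8 (O(validate_inventory → verify_protocol)) and O(validate_inventory) yields O(verify_protocol).
Premise 3 is O(verify_protocol → submit_dossier); since O(verify_protocol), deontic closure gives O(submit_dossier).
Yet premise 5 states O(¬submit_dossier).
We now have both O(submit_dossier) and O(¬submit_dossier) — submit_dossier is simultaneously obligatory and forbidden, violating the D-axiom.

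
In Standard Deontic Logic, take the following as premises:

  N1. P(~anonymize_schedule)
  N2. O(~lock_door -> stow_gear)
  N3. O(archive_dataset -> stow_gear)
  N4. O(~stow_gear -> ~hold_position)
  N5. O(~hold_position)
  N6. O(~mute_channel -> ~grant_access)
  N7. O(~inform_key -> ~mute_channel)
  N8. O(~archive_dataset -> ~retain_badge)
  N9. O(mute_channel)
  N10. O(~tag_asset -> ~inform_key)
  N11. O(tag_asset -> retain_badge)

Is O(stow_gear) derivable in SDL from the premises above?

From premise 9 we have O(mute_channel).
The contrapositive of premise 7 (O(~inform_key -> ~mute_channel)) is O(mute_channel -> inform_key), and O(mute_channel) is already established, so O(inform_key).
Premise 10 is O(~tag_asset -> ~inform_key); contrapositively O(inform_key -> tag_asset). Since O(inform_key) holds, K gives O(tag_asset).
With premise 11, O(tag_asset -> retain_badge), the K-axiom yields O(retain_badge).
Premise 8 is O(~archive_dataset -> ~retain_badge); contrapositively O(retain_badge -> archive_dataset). Since O(retain_badge) holds, K gives O(archive_dataset).
Premise 3 is O(archive_dataset -> stow_gear); since O(archive_dataset), deontic closure gives O(stow_gear).
Premises 1, 2, 4, 5, 6 do not contribute to this derivation.
So O(stow_gear) follows.

Yes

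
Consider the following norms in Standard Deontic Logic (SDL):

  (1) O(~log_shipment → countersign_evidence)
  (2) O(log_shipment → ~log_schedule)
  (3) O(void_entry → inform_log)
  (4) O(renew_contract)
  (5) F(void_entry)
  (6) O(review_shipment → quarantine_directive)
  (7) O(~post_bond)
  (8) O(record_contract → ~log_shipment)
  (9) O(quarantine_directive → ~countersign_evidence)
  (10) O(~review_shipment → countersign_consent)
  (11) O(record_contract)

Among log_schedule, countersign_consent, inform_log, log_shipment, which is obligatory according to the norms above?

From premise 11 we have O(record_contract).
Applying K to premise 8 (O(record_contract → ~log_shipment)) and O(record_contract) yields O(~log_shipment).
With premise 1, O(~log_shipment → countersign_evidence), the K-axiom yields O(countersign_evidence).
The contrapositive of premise 9 (O(quarantine_directive → ~countersign_evidence)) is O(countersign_evidence → ~quarantine_directive), and O(countersign_evidence) is already established, so O(~quarantine_directive).
Premise 6 is O(review_shipment → quarantine_directive); contrapositively O(~quarantine_directive → ~review_shipment). Since O(~quarantine_directive) holds, K gives O(~review_shipment).
From O(~review_shipment) and premise 10, O(~review_shipment → countersign_consent), we obtain O(countersign_consent).
So O(countersign_consent) holds — countersign_consent is obligatory. None of the other listed options is made obligatory by any chain of premises.

countersign_consent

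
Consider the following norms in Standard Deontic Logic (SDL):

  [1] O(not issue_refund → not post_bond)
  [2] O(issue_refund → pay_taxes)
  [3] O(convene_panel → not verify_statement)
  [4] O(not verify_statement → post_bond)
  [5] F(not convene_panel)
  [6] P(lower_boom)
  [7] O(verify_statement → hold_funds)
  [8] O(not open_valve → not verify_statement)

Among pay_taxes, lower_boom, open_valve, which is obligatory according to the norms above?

pay_taxes

Premise 5, F(not convene_panel), is equivalent to O(convene_panel).
Premise 3 is O(convene_panel → not verify_statement); since O(convene_panel), deontic closure gives O(not verify_statement).
With premise 4, O(not verify_statement → post_bond), the K-axiom yields O(post_bond).
The contrapositive of premise 1 (O(not issue_refund → not post_bond)) is O(post_bond → issue_refund), and O(post_bond) is already established, so O(issue_refund).
From O(issue_refund) and premise 2, O(issue_refund → pay_taxes), we obtain O(pay_taxes).
So O(pay_taxes) holds — pay_taxes is obligatory. None of the other listed options is made obligatory by any chain of premises.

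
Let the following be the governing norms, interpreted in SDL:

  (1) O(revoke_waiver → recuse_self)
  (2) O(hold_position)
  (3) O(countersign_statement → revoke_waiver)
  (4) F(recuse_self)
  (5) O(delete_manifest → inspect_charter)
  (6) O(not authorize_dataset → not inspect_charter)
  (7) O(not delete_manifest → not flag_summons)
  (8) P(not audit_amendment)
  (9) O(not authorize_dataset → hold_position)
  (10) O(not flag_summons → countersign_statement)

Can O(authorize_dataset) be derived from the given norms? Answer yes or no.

Yes

F(recuse_self) at premise 4 means O(not recuse_self).
Premise 1, O(revoke_waiver → recuse_self), contraposes to O(not recuse_self → not revoke_waiver); with O(not recuse_self) we get O(not revoke_waiver).
Premise 3, O(countersign_statement → revoke_waiver), contraposes to O(not revoke_waiver → not countersign_statement); with O(not revoke_waiver) we get O(not countersign_statement).
Premise 10 is O(not flag_summons → countersign_statement); contrapositively O(not countersign_statement → flag_summons). Since O(not countersign_statement) holds, K gives O(flag_summons).
The contrapositive of premise 7 (O(not delete_manifest → not flag_summons)) is O(flag_summons → delete_manifest), and O(flag_summons) is already established, so O(delete_manifest).
From O(delete_manifest) and premise 5, O(delete_manifest → inspect_charter), we obtain O(inspect_charter).
Premise 6 is O(not authorize_dataset → not inspect_charter); contrapositively O(inspect_charter → authorize_dataset). Since O(inspect_charter) holds, K gives O(authorize_dataset).
Premises 2, 8, 9 do not contribute to this derivation.
So O(authorize_dataset) follows.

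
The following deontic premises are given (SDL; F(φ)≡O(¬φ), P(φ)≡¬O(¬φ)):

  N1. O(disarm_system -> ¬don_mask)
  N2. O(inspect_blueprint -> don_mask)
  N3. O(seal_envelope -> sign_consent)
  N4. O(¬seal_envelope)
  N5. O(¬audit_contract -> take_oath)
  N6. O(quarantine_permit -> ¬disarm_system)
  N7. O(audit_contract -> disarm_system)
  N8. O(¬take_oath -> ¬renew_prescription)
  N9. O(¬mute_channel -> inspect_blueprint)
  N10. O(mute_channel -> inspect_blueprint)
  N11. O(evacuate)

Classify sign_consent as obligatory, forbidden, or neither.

Neither

Premise 3 is O(seal_envelope -> sign_consent), but O(seal_envelope) is not derivable from the premises, so it does not yield O(sign_consent).
No premise or chain of K-axiom applications forces O(sign_consent), and none forces O(¬sign_consent). So sign_consent is neither obligatory nor forbidden under these norms.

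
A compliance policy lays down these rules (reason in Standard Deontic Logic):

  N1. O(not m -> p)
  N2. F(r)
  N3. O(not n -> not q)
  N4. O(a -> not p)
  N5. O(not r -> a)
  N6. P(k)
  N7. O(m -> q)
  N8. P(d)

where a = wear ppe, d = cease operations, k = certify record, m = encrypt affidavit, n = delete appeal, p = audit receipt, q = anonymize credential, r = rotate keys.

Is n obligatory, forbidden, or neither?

Obligatory

F(r) at premise 2 means O(not r).
From O(not r) and premise 5, O(not r -> a), we obtain O(a).
Applying K to premise 4 (O(a -> not p)) and O(a) yields O(not p).
Premise 1 is O(not m -> p); contrapositively O(not p -> m). Since O(not p) holds, K gives O(m).
From O(m) and premise 7, O(m -> q), we obtain O(q).
Premise 3 is O(not n -> not q); contrapositively O(q -> n). Since O(q) holds, K gives O(n).
Premises 6, 8 do not contribute to this derivation.
Hence n is obligatory.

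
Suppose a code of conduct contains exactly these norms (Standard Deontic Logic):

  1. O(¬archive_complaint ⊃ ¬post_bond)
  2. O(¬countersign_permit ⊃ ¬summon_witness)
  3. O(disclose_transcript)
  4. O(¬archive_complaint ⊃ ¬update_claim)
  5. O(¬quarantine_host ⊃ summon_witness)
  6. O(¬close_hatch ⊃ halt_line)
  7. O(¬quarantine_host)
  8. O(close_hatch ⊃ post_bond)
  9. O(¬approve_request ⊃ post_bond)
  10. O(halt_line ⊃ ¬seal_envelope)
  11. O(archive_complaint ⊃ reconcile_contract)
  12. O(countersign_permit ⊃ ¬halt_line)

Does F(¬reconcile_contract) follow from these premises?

Yes

From premise 7 we have O(¬quarantine_host).
With premise 5, O(¬quarantine_host ⊃ summon_witness), the K-axiom yields O(summon_witness).
Premise 2 is O(¬countersign_permit ⊃ ¬summon_witness); contrapositively O(summon_witness ⊃ countersign_permit). Since O(summon_witness) holds, K gives O(countersign_permit).
Premise 12 is O(countersign_permit ⊃ ¬halt_line); since O(countersign_permit), deontic closure gives O(¬halt_line).
Premise 6 is O(¬close_hatch ⊃ halt_line); contrapositively O(¬halt_line ⊃ close_hatch). Since O(¬halt_line) holds, K gives O(close_hatch).
From O(close_hatch) and premise 8, O(close_hatch ⊃ post_bond), we obtain O(post_bond).
Premise 1 is O(¬archive_complaint ⊃ ¬post_bond); contrapositively O(post_bond ⊃ archive_complaint). Since O(post_bond) holds, K gives O(archive_complaint).
Applying K to premise 11 (O(archive_complaint ⊃ reconcile_contract)) and O(archive_complaint) yields O(reconcile_contract).
Premises 3, 4, 9, 10 do not contribute to this derivation.
So O(reconcile_contract) holds, i.e. F(¬reconcile_contract). The claim follows.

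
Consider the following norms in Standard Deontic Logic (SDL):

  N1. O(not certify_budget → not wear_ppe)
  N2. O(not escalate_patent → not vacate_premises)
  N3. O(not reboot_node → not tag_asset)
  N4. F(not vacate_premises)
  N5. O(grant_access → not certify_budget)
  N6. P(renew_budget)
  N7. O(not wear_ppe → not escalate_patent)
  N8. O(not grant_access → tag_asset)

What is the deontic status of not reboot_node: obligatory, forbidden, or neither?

Premise 4 is F(not vacate_premises), i.e. O(vacate_premises).
The contrapositive of premise 2 (O(not escalate_patent → not vacate_premises)) is O(vacate_premises → escalate_patent), and O(vacate_premises) is already established, so O(escalate_patent).
The contrapositive of premise 7 (O(not wear_ppe → not escalate_patent)) is O(escalate_patent → wear_ppe), and O(escalate_patent) is already established, so O(wear_ppe).
Premise 1 is O(not certify_budget → not wear_ppe); contrapositively O(wear_ppe → certify_budget). Since O(wear_ppe) holds, K gives O(certify_budget).
The contrapositive of premise 5 (O(grant_access → not certify_budget)) is O(certify_budget → not grant_access), and O(certify_budget) is already established, so O(not grant_access).
With premise 8, O(not grant_access → tag_asset), the K-axiom yields O(tag_asset).
Premise 3 is O(not reboot_node → not tag_asset); contrapositively O(tag_asset → reboot_node). Since O(tag_asset) holds, K gives O(reboot_node).
Premise 6 does not contribute to this derivation.
Thus O(reboot_node), which is F(not reboot_node): not reboot_node is forbidden.

Forbidden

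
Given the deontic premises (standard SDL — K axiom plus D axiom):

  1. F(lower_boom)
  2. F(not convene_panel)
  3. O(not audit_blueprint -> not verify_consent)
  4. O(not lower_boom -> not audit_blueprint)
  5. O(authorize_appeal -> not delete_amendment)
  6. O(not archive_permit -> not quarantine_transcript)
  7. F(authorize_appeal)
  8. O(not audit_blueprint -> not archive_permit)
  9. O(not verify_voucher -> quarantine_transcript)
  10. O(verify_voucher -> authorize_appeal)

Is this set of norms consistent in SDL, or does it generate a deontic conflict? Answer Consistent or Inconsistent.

Premise 7, F(authorize_appeal), is equivalent to O(not authorize_appeal).
The contrapositive of premise 10 (O(verify_voucher -> authorize_appeal)) is O(not authorize_appeal -> not verify_voucher), and O(not authorize_appeal) is already established, so O(not verify_voucher).
Applying K to premise 9 (O(not verify_voucher -> quarantine_transcript)) and O(not verify_voucher) yields O(quarantine_transcript).
Premise 6, O(not archive_permit -> not quarantine_transcript), contraposes to O(quarantine_transcript -> archive_permit); with O(quarantine_transcript) we get O(archive_permit).
Premise 8, O(not audit_blueprint -> not archive_permit), contraposes to O(archive_permit -> audit_blueprint); with O(archive_permit) we get O(audit_blueprint).
The contrapositive of premise 4 (O(not lower_boom -> not audit_blueprint)) is O(audit_blueprint -> lower_boom), and O(audit_blueprint) is already established, so O(lower_boom).
Yet premise 1 is F(lower_boom), i.e. O(not lower_boom).
We now have both O(lower_boom) and O(not lower_boom) — lower_boom is simultaneously obligatory and forbidden, violating the D-axiom.

Inconsistent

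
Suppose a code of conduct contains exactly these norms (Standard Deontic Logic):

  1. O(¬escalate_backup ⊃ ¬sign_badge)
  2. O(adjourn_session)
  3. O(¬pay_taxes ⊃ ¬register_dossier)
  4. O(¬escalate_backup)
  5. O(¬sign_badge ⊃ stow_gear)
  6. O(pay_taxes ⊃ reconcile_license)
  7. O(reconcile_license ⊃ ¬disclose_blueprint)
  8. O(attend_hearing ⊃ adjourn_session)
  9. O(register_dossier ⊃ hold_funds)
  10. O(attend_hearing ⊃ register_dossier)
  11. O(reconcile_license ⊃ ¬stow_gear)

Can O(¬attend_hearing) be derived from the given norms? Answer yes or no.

Premise 4 gives O(¬escalate_backup).
Premise 1 is O(¬escalate_backup ⊃ ¬sign_badge); since O(¬escalate_backup), deontic closure gives O(¬sign_badge).
With premise 5, O(¬sign_badge ⊃ stow_gear), the K-axiom yields O(stow_gear).
Premise 11, O(reconcile_license ⊃ ¬stow_gear), contraposes to O(stow_gear ⊃ ¬reconcile_license); with O(stow_gear) we get O(¬reconcile_license).
The contrapositive of premise 6 (O(pay_taxes ⊃ reconcile_license)) is O(¬reconcile_license ⊃ ¬pay_taxes), and O(¬reconcile_license) is already established, so O(¬pay_taxes).
From O(¬pay_taxes) and premise 3, O(¬pay_taxes ⊃ ¬register_dossier), we obtain O(¬register_dossier).
Premise 10 is O(attend_hearing ⊃ register_dossier); contrapositively O(¬register_dossier ⊃ ¬attend_hearing). Since O(¬register_dossier) holds, K gives O(¬attend_hearing).
Premises 2, 7, 8, 9 do not contribute to this derivation.
So O(¬attend_hearing) follows.

Yes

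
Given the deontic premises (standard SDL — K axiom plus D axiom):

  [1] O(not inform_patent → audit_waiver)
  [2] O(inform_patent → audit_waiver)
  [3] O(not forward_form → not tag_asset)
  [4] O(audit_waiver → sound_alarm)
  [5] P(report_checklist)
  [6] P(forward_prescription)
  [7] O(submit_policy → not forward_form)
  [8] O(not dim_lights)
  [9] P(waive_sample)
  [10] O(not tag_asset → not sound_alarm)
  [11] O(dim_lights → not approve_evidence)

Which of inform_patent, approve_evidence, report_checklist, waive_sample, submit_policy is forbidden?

submit_policy

By case analysis on not inform_patent: premise 1 gives O(not inform_patent → audit_waiver) and premise 2 gives O(inform_patent → audit_waiver), so O(audit_waiver) either way.
From O(audit_waiver) and premise 4, O(audit_waiver → sound_alarm), we obtain O(sound_alarm).
The contrapositive of premise 10 (O(not tag_asset → not sound_alarm)) is O(sound_alarm → tag_asset), and O(sound_alarm) is already established, so O(tag_asset).
Premise 3 is O(not forward_form → not tag_asset); contrapositively O(tag_asset → forward_form). Since O(tag_asset) holds, K gives O(forward_form).
Premise 7 is O(submit_policy → not forward_form); contrapositively O(forward_form → not submit_policy). Since O(forward_form) holds, K gives O(not submit_policy).
So O(not submit_policy) holds, i.e. submit_policy is forbidden. None of the other listed options is forbidden under the premises.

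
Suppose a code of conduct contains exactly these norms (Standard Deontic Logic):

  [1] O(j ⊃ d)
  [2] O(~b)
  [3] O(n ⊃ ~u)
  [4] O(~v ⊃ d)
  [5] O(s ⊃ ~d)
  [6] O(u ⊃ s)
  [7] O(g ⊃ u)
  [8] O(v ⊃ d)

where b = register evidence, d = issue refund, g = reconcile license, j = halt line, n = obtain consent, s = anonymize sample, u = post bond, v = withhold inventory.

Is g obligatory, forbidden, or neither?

Premises 8 and 4 cover both cases: O(v ⊃ d) and O(~v ⊃ d). Since v ∨ ~v is a tautology, O(d) follows.
The contrapositive of premise 5 (O(s ⊃ ~d)) is O(d ⊃ ~s), and O(d) is already established, so O(~s).
Premise 6 is O(u ⊃ s); contrapositively O(~s ⊃ ~u). Since O(~s) holds, K gives O(~u).
Premise 7, O(g ⊃ u), contraposes to O(~u ⊃ ~g); with O(~u) we get O(~g).
Premises 1, 2, 3 do not contribute to this derivation.
Thus O(~g), which is F(g): g is forbidden.

Forbidden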